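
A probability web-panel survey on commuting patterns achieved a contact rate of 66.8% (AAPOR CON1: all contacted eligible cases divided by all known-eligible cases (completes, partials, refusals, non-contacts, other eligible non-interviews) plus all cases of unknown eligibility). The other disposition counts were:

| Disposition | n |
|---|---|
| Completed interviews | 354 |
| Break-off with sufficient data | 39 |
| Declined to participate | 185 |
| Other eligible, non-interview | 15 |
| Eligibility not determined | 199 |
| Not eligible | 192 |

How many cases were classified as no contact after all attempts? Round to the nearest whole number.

96

Numerator: 354 + 39 + 185 + 15 = 593
CON1 = 593 / D = 0.668
D = 593 / 0.668 = 887.7
Remaining denominator categories sum to 792
no contact after all attempts = 887.7 − 792 ≈ 96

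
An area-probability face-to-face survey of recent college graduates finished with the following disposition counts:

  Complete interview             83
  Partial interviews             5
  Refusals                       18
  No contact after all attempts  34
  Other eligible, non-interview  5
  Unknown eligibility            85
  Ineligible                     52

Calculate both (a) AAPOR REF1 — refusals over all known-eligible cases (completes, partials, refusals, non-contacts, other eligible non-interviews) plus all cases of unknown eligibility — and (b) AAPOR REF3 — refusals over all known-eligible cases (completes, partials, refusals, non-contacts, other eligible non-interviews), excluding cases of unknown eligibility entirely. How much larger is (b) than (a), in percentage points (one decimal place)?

4.6

Numerator → 18
Base → 83 + 5 + 18 + 34 + 5 + 85 = 230
REF1 = 18 / 230 = 0.0783
Base → 83 + 5 + 18 + 34 + 5 = 145
REF3 = 18 / 145 = 0.1241
Difference = 12.41 − 7.83 = 4.58 percentage points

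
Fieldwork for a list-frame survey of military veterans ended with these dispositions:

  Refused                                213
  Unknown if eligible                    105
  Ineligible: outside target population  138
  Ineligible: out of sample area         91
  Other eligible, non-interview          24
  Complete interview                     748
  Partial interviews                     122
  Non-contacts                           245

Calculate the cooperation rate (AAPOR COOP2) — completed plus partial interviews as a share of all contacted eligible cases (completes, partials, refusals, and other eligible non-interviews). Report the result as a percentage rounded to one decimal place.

Not eligible = 138 + 91 = 229
Numerator: 748 + 122 = 870
Denom: 748 + 122 + 213 + 24 = 1107
COOP2 = 870 / 1107 = 0.7859

78.6%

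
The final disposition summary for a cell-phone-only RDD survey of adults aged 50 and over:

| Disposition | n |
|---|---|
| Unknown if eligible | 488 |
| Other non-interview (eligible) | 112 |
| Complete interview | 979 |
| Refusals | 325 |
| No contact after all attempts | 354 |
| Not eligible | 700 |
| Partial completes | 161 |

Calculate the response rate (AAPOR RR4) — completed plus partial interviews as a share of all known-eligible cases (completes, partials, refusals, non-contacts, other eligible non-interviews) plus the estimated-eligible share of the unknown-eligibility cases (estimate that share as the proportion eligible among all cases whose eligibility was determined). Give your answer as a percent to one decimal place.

Num: 979 + 161 = 1140
Known eligible: 979 + 161 + 325 + 354 + 112 = 1931
e = 1931 / (1931 + 700) = 1931 / 2631 = 0.7339
e × U: 0.7339 × 488 = 358.14
Denominator: 1931 + 358.14 = 2289.14
RR4 = 1140 / 2289.14 = 0.4980

49.8%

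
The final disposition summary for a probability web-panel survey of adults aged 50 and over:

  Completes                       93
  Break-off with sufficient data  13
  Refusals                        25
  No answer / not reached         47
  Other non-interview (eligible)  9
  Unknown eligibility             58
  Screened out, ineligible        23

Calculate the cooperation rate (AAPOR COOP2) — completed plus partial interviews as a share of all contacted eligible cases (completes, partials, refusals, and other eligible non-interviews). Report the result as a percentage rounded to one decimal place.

Top → 93 + 13 = 106
Denominator → 93 + 13 + 25 + 9 = 140
COOP2 = 106 / 140 = 0.7571

75.7%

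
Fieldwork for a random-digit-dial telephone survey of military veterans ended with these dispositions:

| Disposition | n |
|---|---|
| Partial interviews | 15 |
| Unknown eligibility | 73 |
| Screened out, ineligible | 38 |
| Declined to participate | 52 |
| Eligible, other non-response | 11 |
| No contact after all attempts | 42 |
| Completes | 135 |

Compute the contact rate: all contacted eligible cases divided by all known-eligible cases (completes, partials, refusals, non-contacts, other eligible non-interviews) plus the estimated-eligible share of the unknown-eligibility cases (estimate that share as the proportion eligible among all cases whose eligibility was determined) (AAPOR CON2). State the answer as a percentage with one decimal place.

66.9%

Num: 135 + 15 + 52 + 11 = 213
Known eligible: 135 + 15 + 52 + 42 + 11 = 255
e = 255 / (255 + 38) = 255 / 293 = 0.8703
Eligible share of unknowns: 0.8703 × 73 = 63.53
Denominator: 255 + 63.53 = 318.53
CON2 = 213 / 318.53 = 0.6687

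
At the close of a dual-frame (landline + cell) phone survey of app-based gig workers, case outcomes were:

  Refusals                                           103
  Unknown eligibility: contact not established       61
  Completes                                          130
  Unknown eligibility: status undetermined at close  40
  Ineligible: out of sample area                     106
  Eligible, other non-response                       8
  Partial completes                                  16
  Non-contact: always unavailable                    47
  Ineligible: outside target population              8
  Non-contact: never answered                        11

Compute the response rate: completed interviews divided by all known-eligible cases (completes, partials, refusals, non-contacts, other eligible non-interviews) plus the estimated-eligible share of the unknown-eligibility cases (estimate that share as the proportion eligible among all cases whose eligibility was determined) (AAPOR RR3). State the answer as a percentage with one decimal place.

Non-contacts = 11 + 47 = 58
Eligibility not determined = 61 + 40 = 101
Not eligible = 8 + 106 = 114
Numerator: 130
Known eligible: 130 + 16 + 103 + 58 + 8 = 315
e = 315 / (315 + 114) = 315 / 429 = 0.7343
Estimated eligible among unknowns: 0.7343 × 101 = 74.16
Denominator: 315 + 74.16 = 389.16
RR3 = 130 / 389.16 = 0.3341

33.4%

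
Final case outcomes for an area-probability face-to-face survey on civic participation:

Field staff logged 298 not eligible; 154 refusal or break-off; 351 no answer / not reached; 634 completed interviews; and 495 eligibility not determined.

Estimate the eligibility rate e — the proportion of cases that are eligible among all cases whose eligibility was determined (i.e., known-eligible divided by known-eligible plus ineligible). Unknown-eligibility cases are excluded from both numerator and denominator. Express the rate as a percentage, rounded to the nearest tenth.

Determined eligible = 634 + 154 + 351 = 1139
e = 1139 / (1139 + 298) = 1139 / 1437 = 0.7926

79.3%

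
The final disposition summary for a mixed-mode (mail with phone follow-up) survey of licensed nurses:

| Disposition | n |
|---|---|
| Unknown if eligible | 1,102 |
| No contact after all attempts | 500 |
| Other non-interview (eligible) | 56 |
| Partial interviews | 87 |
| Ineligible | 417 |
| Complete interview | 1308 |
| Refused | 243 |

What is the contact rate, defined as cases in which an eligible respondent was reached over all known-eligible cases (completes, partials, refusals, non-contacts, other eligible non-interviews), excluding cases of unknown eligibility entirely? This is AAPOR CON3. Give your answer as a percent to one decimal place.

Num: 1308 + 87 + 243 + 56 = 1694
Denominator: 1308 + 87 + 243 + 500 + 56 = 2194
CON3 = 1694 / 2194 = 0.7721

77.2%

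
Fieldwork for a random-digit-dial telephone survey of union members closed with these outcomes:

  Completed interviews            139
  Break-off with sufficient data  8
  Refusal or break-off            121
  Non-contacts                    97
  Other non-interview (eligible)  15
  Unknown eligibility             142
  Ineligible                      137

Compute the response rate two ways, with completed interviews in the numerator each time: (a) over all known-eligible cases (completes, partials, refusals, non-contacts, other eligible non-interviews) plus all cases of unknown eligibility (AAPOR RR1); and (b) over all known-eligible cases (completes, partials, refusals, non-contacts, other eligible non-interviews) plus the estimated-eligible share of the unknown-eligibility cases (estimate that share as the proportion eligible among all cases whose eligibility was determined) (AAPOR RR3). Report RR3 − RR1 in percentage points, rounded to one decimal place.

Numerator = 139
Denominator = 139 + 8 + 121 + 97 + 15 + 142 = 522
RR1 = 139 / 522 = 0.2663
Determined eligible = 139 + 8 + 121 + 97 + 15 = 380
e = 380 / (380 + 137) = 380 / 517 = 0.7350
e × U = 0.7350 × 142 = 104.37
Denominator = 380 + 104.37 = 484.37
RR3 = 139 / 484.37 = 0.2870
Difference = 28.70 − 26.63 = 2.07 percentage points

2.1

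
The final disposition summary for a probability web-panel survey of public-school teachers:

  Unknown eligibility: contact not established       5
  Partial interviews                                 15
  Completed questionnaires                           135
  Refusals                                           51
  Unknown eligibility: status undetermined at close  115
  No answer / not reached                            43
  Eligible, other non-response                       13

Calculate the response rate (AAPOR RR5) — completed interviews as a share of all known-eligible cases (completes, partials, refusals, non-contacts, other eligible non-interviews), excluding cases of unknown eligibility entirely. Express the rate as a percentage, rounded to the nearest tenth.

Unknown eligibility = 5 + 115 = 120
Top = 135
Denominator = 135 + 15 + 51 + 43 + 13 = 257
RR5 = 135 / 257 = 0.5253

52.5%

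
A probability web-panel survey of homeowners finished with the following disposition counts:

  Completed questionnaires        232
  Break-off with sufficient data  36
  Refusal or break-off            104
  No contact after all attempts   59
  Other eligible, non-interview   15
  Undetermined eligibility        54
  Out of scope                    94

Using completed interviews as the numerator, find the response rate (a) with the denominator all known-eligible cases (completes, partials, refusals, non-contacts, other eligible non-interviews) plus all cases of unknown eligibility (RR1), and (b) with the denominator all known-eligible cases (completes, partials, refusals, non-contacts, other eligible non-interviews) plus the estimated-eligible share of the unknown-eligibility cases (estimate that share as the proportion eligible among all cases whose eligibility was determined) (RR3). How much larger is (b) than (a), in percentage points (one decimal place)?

Top = 232
Denominator = 232 + 36 + 104 + 59 + 15 + 54 = 500
RR1 = 232 / 500 = 0.4640
Determined eligible = 232 + 36 + 104 + 59 + 15 = 446
e = 446 / (446 + 94) = 446 / 540 = 0.8259
Eligible share of unknowns = 0.8259 × 54 = 44.60
Denominator = 446 + 44.60 = 490.60
RR3 = 232 / 490.60 = 0.4729
Difference = 47.29 − 46.40 = 0.89 percentage points

0.9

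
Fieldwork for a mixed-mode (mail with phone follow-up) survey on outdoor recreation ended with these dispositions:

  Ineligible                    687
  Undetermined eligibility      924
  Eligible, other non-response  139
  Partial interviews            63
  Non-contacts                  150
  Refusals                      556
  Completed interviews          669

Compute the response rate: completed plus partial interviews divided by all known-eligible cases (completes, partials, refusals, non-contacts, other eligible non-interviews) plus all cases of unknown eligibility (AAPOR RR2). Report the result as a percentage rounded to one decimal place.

29.3%

Num → 669 + 63 = 732
Base → 669 + 63 + 556 + 150 + 139 + 924 = 2501
RR2 = 732 / 2501 = 0.2927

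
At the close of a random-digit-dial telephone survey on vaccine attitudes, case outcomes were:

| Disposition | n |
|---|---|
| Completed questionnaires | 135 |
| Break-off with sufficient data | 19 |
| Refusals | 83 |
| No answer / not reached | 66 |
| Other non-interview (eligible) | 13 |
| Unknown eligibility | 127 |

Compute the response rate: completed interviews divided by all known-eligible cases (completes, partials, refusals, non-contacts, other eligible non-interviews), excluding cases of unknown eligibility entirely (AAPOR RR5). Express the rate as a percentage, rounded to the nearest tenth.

Numerator: 135
Base: 135 + 19 + 83 + 66 + 13 = 316
RR5 = 135 / 316 = 0.4272

42.7%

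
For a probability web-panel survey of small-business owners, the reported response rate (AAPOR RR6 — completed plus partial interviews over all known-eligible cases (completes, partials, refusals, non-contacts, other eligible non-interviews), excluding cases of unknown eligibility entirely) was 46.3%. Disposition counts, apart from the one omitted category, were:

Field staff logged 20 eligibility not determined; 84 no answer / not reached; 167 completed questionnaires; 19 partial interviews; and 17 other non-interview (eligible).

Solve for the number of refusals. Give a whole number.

Top: 167 + 19 = 186
RR6 = 186 / D = 0.463
D = 186 / 0.463 = 401.7
Remaining denominator categories sum to 287
refusals = 401.7 − 287 ≈ 115

115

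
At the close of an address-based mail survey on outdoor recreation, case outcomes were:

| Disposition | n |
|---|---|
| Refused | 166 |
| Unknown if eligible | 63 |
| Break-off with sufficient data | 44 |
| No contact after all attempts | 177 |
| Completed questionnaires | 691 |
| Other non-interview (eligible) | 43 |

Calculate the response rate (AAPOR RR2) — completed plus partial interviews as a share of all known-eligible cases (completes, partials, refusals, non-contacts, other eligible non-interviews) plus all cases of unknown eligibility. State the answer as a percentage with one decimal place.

Num → 691 + 44 = 735
Denom → 691 + 44 + 166 + 177 + 43 + 63 = 1184
RR2 = 735 / 1184 = 0.6208

62.1%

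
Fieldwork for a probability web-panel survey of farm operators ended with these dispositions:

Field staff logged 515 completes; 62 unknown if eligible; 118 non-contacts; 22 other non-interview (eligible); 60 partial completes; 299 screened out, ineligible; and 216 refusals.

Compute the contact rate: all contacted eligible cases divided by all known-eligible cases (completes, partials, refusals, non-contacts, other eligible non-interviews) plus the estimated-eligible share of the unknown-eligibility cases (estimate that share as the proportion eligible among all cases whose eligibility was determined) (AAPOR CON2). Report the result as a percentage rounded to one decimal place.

83.1%

Num = 515 + 60 + 216 + 22 = 813
Determined eligible = 515 + 60 + 216 + 118 + 22 = 931
e = 931 / (931 + 299) = 931 / 1230 = 0.7569
e × U = 0.7569 × 62 = 46.93
Denominator = 931 + 46.93 = 977.93
CON2 = 813 / 977.93 = 0.8313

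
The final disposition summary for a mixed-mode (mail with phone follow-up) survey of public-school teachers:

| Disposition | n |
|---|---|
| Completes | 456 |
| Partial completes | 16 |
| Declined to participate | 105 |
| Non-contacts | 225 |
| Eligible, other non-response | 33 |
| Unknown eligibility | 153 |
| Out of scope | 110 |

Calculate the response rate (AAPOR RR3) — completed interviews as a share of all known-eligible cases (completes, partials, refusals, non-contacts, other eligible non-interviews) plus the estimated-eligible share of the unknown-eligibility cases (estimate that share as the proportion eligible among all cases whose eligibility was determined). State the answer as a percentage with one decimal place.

Numerator: 456
Known eligible: 456 + 16 + 105 + 225 + 33 = 835
e = 835 / (835 + 110) = 835 / 945 = 0.8836
Estimated eligible among unknowns: 0.8836 × 153 = 135.19
Denominator: 835 + 135.19 = 970.19
RR3 = 456 / 970.19 = 0.4700

47.0%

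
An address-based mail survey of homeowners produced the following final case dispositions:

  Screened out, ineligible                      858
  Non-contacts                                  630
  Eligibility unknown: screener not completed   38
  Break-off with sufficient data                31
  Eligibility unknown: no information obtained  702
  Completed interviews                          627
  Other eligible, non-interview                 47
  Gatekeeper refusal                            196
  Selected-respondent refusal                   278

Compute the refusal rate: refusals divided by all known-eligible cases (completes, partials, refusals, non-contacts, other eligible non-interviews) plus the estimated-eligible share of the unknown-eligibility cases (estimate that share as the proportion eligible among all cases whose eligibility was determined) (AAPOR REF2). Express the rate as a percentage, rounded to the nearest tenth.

Refused = 196 + 278 = 474
Eligibility not determined = 38 + 702 = 740
Numerator → 474
Known eligible → 627 + 31 + 474 + 630 + 47 = 1809
e = 1809 / (1809 + 858) = 1809 / 2667 = 0.6783
Estimated eligible among unknowns → 0.6783 × 740 = 501.94
Denom → 1809 + 501.94 = 2310.94
REF2 = 474 / 2310.94 = 0.2051

20.5%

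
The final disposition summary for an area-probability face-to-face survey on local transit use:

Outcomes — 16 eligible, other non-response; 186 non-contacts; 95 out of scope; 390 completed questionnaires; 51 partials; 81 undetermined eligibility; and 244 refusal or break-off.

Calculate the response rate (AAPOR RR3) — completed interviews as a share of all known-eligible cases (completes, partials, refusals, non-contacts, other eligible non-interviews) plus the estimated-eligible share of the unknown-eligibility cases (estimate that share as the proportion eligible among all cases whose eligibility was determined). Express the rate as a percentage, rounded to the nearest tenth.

Numerator: 390
Known eligible: 390 + 51 + 244 + 186 + 16 = 887
e = 887 / (887 + 95) = 887 / 982 = 0.9033
Eligible share of unknowns: 0.9033 × 81 = 73.17
Denom: 887 + 73.17 = 960.17
RR3 = 390 / 960.17 = 0.4062

40.6%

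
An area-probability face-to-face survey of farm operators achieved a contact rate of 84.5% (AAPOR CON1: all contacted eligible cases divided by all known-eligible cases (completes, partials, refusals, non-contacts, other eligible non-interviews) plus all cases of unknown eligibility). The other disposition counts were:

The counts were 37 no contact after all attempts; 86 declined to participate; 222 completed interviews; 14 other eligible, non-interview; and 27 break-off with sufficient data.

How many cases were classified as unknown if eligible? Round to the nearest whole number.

Top → 222 + 27 + 86 + 14 = 349
CON1 = 349 / D = 0.845
D = 349 / 0.845 = 413.0
Rest of base = 386
unknown if eligible = 413.0 − 386 ≈ 27

27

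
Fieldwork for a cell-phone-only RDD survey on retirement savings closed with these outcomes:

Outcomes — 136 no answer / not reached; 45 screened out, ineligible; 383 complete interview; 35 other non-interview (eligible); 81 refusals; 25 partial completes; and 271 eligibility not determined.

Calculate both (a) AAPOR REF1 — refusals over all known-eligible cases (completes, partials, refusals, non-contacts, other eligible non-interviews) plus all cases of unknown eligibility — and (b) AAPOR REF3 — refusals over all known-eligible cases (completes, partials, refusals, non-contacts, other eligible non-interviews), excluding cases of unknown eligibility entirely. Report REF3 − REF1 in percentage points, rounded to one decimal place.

Top = 81
Base = 383 + 25 + 81 + 136 + 35 + 271 = 931
REF1 = 81 / 931 = 0.0870
Base = 383 + 25 + 81 + 136 + 35 = 660
REF3 = 81 / 660 = 0.1227
Difference = 12.27 − 8.70 = 3.57 percentage points

3.6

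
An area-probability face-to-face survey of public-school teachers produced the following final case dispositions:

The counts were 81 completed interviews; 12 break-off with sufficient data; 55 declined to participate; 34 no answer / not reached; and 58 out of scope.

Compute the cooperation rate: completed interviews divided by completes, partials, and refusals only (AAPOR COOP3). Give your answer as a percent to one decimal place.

54.7%

Top: 81
Base: 81 + 12 + 55 = 148
COOP3 = 81 / 148 = 0.5473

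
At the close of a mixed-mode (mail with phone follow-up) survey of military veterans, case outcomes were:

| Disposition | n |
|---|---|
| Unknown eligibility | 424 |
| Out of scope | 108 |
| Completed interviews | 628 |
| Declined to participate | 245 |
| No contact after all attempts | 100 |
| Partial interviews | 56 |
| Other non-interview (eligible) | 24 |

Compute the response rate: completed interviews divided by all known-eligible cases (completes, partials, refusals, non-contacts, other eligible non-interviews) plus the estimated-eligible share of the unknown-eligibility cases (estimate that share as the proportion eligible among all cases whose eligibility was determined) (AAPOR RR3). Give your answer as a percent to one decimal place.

43.7%

Num → 628
Known eligible → 628 + 56 + 245 + 100 + 24 = 1053
e = 1053 / (1053 + 108) = 1053 / 1161 = 0.9070
e × U → 0.9070 × 424 = 384.57
Base → 1053 + 384.57 = 1437.57
RR3 = 628 / 1437.57 = 0.4368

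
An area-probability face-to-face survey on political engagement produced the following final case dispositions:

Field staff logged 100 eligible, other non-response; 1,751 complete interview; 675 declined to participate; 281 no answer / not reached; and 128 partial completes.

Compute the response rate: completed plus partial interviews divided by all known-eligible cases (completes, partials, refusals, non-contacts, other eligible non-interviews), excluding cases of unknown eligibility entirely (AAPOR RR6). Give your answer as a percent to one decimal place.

64.0%

Numerator: 1751 + 128 = 1879
Base: 1751 + 128 + 675 + 281 + 100 = 2935
RR6 = 1879 / 2935 = 0.6402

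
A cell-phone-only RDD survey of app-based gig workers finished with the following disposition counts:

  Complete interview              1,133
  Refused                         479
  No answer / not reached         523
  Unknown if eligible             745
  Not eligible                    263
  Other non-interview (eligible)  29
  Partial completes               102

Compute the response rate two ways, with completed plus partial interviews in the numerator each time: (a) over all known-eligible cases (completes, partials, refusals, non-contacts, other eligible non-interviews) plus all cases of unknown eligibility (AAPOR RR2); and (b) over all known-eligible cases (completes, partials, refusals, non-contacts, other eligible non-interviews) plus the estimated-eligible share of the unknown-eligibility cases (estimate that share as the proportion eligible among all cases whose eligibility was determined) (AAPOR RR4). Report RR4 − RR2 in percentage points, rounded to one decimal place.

1.1

Num = 1133 + 102 = 1235
Denom = 1133 + 102 + 479 + 523 + 29 + 745 = 3011
RR2 = 1235 / 3011 = 0.4102
Eligible (known) = 1133 + 102 + 479 + 523 + 29 = 2266
e = 2266 / (2266 + 263) = 2266 / 2529 = 0.8960
Eligible share of unknowns = 0.8960 × 745 = 667.52
Denom = 2266 + 667.52 = 2933.52
RR4 = 1235 / 2933.52 = 0.4210
Difference = 42.10 − 41.02 = 1.08 percentage points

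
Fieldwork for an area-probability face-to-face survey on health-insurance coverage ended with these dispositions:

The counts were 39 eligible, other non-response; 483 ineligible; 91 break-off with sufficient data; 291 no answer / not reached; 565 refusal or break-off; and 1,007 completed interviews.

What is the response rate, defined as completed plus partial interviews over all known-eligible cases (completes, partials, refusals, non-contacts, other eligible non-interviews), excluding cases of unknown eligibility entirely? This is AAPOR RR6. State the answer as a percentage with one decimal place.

55.1%

Numerator → 1007 + 91 = 1098
Base → 1007 + 91 + 565 + 291 + 39 = 1993
RR6 = 1098 / 1993 = 0.5509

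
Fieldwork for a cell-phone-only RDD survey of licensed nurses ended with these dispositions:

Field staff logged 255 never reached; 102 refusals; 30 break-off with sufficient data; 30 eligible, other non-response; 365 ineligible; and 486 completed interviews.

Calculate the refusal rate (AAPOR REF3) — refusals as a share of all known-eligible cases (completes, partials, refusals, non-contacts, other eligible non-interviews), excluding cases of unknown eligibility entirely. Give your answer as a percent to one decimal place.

11.3%

Numerator = 102
Denominator = 486 + 30 + 102 + 255 + 30 = 903
REF3 = 102 / 903 = 0.1130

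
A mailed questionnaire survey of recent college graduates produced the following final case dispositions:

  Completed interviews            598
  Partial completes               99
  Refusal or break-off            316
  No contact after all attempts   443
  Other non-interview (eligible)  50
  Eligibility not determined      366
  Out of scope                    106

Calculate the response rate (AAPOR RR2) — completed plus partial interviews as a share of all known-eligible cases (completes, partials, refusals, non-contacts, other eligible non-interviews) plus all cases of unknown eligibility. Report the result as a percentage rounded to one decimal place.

37.2%

Num = 598 + 99 = 697
Denom = 598 + 99 + 316 + 443 + 50 + 366 = 1872
RR2 = 697 / 1872 = 0.3723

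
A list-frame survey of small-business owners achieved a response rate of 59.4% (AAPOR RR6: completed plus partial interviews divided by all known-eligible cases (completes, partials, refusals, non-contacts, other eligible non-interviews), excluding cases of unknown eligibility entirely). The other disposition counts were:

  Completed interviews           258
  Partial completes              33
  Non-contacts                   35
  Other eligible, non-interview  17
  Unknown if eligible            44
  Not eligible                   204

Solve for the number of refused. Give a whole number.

147

Num = 258 + 33 = 291
RR6 = 291 / D = 0.594
D = 291 / 0.594 = 489.9
Other denominator terms total 343
refused = 489.9 − 343 ≈ 147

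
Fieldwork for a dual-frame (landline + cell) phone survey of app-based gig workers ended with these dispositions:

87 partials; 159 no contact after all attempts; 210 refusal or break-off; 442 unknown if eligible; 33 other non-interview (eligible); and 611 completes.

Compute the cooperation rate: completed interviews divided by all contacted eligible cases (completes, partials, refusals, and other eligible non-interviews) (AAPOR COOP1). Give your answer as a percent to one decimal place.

64.9%

Numerator → 611
Denom → 611 + 87 + 210 + 33 = 941
COOP1 = 611 / 941 = 0.6493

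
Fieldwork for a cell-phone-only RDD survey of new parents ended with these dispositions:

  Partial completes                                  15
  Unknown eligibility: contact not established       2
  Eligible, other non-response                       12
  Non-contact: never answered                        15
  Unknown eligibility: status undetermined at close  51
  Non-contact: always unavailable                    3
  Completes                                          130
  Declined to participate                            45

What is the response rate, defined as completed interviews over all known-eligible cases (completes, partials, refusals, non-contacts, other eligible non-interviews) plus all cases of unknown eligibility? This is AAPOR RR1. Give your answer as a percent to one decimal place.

Non-contacts = 15 + 3 = 18
Undetermined eligibility = 2 + 51 = 53
Num → 130
Denom → 130 + 15 + 45 + 18 + 12 + 53 = 273
RR1 = 130 / 273 = 0.4762

47.6%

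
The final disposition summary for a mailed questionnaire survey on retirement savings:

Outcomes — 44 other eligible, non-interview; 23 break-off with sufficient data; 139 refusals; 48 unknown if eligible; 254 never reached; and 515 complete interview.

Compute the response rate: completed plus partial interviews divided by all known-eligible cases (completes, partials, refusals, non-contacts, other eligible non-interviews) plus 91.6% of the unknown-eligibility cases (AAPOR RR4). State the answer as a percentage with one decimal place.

Numerator: 515 + 23 = 538
Determined eligible: 515 + 23 + 139 + 254 + 44 = 975
e × U: 0.9160 × 48 = 43.97
Denominator: 975 + 43.97 = 1018.97
RR4 = 538 / 1018.97 = 0.5280

52.8%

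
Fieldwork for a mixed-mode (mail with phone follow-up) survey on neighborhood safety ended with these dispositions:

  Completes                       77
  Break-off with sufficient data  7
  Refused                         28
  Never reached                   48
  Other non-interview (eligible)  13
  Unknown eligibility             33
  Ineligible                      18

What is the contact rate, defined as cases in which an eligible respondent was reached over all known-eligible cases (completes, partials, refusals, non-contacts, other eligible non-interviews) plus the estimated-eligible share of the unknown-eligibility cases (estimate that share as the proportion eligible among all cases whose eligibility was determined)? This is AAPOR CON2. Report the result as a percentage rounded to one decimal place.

61.6%

Top → 77 + 7 + 28 + 13 = 125
Known eligible → 77 + 7 + 28 + 48 + 13 = 173
e = 173 / (173 + 18) = 173 / 191 = 0.9058
e × U → 0.9058 × 33 = 29.89
Denom → 173 + 29.89 = 202.89
CON2 = 125 / 202.89 = 0.6161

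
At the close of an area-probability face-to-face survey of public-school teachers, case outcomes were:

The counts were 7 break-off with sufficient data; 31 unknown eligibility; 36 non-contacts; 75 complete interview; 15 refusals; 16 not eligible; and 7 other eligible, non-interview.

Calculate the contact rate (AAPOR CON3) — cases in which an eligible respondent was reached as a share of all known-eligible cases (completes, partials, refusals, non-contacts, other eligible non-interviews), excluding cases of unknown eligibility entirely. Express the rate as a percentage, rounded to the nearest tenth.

74.3%

Numerator: 75 + 7 + 15 + 7 = 104
Base: 75 + 7 + 15 + 36 + 7 = 140
CON3 = 104 / 140 = 0.7429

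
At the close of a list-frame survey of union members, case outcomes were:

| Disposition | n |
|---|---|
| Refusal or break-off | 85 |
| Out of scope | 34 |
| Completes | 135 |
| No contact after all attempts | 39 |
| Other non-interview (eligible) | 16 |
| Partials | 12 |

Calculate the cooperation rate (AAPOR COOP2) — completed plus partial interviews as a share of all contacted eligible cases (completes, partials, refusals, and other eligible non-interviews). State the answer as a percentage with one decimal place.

Top = 135 + 12 = 147
Denom = 135 + 12 + 85 + 16 = 248
COOP2 = 147 / 248 = 0.5927

59.3%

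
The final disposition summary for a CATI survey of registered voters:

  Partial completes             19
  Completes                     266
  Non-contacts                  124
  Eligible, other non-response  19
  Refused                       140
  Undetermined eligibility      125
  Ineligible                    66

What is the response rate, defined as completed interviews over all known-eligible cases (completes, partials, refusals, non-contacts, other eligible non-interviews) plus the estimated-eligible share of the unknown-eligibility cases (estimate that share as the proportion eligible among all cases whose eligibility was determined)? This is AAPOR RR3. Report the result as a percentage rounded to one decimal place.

39.1%

Top → 266
Determined eligible → 266 + 19 + 140 + 124 + 19 = 568
e = 568 / (568 + 66) = 568 / 634 = 0.8959
Estimated eligible among unknowns → 0.8959 × 125 = 111.99
Base → 568 + 111.99 = 679.99
RR3 = 266 / 679.99 = 0.3912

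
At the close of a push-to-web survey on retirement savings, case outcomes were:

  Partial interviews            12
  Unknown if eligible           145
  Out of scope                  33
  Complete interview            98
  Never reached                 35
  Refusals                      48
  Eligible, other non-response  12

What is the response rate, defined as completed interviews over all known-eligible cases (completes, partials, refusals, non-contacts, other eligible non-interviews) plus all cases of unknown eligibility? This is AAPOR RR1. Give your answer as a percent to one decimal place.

28.0%

Numerator → 98
Denom → 98 + 12 + 48 + 35 + 12 + 145 = 350
RR1 = 98 / 350 = 0.2800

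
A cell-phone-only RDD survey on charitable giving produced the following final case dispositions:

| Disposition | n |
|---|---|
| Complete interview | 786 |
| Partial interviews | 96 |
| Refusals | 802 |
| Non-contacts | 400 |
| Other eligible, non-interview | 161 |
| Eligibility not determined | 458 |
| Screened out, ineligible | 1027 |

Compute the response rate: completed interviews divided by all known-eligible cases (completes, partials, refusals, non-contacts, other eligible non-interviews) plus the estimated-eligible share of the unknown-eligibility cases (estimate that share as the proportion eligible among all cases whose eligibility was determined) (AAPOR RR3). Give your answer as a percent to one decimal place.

Top → 786
Known eligible → 786 + 96 + 802 + 400 + 161 = 2245
e = 2245 / (2245 + 1027) = 2245 / 3272 = 0.6861
e × U → 0.6861 × 458 = 314.23
Denominator → 2245 + 314.23 = 2559.23
RR3 = 786 / 2559.23 = 0.3071

30.7%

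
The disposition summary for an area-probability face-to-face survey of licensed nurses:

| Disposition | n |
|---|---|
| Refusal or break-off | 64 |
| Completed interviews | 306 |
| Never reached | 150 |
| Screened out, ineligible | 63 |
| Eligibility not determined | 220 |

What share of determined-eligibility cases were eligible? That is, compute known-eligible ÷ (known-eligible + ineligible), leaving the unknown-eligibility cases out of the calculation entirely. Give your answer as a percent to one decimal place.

Known eligible → 306 + 64 + 150 = 520
e = 520 / (520 + 63) = 520 / 583 = 0.8919

89.2%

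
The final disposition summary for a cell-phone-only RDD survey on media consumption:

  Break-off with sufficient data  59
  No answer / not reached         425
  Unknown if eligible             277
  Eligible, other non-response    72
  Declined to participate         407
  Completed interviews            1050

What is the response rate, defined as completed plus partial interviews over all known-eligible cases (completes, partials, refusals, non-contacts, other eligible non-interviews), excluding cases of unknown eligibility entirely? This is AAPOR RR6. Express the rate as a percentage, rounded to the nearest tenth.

Numerator = 1050 + 59 = 1109
Denominator = 1050 + 59 + 407 + 425 + 72 = 2013
RR6 = 1109 / 2013 = 0.5509

55.1%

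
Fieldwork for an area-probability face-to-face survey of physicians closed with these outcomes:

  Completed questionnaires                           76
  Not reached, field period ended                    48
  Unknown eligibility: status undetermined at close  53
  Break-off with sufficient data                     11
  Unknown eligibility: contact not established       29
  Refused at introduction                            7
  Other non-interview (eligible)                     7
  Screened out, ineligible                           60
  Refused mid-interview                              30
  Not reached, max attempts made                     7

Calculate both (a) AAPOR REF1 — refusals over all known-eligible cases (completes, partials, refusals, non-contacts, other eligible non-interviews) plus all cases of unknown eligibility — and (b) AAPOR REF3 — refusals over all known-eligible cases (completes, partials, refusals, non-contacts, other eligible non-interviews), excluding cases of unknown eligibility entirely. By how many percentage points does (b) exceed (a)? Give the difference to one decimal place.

6.1

Refusal or break-off = 7 + 30 = 37
Non-contacts = 48 + 7 = 55
Undetermined eligibility = 29 + 53 = 82
Top = 37
Base = 76 + 11 + 37 + 55 + 7 + 82 = 268
REF1 = 37 / 268 = 0.1381
Base = 76 + 11 + 37 + 55 + 7 = 186
REF3 = 37 / 186 = 0.1989
Difference = 19.89 − 13.81 = 6.08 percentage points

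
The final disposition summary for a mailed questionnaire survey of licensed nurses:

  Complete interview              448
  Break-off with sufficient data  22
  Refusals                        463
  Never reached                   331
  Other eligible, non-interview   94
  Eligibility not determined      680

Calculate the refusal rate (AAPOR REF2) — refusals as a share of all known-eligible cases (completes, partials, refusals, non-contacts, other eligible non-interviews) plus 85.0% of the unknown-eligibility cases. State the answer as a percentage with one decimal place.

Num → 463
Eligible (known) → 448 + 22 + 463 + 331 + 94 = 1358
e × U → 0.8500 × 680 = 578.00
Denom → 1358 + 578.00 = 1936.00
REF2 = 463 / 1936.00 = 0.2392

23.9%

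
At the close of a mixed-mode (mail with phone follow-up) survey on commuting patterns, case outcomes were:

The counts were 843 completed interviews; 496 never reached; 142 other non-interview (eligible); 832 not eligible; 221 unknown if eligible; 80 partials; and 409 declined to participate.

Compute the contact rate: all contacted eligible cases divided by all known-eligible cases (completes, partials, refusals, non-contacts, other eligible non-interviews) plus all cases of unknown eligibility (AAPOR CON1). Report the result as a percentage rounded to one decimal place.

67.3%

Num → 843 + 80 + 409 + 142 = 1474
Denom → 843 + 80 + 409 + 496 + 142 + 221 = 2191
CON1 = 1474 / 2191 = 0.6728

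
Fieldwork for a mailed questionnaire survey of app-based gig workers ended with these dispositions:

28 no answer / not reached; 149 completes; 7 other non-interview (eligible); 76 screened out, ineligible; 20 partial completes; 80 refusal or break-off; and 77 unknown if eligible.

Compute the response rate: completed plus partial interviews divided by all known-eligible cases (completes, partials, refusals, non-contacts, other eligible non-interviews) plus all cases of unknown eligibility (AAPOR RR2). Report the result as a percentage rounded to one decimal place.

Num = 149 + 20 = 169
Denominator = 149 + 20 + 80 + 28 + 7 + 77 = 361
RR2 = 169 / 361 = 0.4681

46.8%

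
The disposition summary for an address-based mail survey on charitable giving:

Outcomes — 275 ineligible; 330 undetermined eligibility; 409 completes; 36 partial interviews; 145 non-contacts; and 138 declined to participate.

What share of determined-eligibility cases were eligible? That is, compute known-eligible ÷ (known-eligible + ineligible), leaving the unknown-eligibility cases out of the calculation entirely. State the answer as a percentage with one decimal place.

Eligible (known) = 409 + 36 + 138 + 145 = 728
e = 728 / (728 + 275) = 728 / 1003 = 0.7258

72.6%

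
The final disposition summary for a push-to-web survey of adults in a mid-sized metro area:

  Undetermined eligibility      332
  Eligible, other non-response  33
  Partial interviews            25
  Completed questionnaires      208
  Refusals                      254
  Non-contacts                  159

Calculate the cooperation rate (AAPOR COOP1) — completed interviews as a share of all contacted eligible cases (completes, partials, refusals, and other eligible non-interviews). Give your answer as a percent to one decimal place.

Numerator → 208
Denominator → 208 + 25 + 254 + 33 = 520
COOP1 = 208 / 520 = 0.4000

40.0%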